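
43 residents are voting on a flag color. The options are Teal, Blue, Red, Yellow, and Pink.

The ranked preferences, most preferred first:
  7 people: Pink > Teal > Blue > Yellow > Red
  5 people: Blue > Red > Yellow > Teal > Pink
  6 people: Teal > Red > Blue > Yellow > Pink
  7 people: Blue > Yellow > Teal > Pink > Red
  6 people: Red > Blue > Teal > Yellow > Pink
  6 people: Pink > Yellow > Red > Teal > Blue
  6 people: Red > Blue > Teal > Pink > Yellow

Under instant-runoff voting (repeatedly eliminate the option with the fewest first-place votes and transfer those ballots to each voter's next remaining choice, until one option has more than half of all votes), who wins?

Red

Round 1: Teal 6, Blue 12, Red 12, Yellow 0, Pink 13. Yellow eliminated.
Round 2: Teal 6, Blue 12, Red 12, Pink 13. Teal eliminated.
Round 3: Blue 12, Red 18, Pink 13. Blue eliminated.
Round 4: Red 23, Pink 20. Red has a majority (≥22).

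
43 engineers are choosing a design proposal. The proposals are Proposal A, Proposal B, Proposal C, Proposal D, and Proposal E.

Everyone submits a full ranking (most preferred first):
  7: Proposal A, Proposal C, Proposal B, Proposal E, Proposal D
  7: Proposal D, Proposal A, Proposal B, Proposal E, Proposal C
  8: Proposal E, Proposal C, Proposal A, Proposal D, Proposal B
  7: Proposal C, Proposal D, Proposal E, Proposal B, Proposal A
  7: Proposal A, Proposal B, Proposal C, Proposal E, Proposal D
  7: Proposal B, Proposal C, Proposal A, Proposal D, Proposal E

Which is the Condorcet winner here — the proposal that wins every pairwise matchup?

Proposal C

Proposal C vs Proposal A: 22–21
Proposal C vs Proposal B: 22–21
Proposal C vs Proposal D: 36–7
Proposal C vs Proposal E: 28–15
Proposal C beats every other proposal.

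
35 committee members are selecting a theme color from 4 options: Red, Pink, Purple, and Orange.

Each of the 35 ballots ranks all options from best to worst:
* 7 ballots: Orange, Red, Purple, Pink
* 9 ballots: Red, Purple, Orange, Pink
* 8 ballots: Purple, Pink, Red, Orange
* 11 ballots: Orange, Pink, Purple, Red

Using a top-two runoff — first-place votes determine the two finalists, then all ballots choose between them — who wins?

Round 1 first-place votes: Red 9, Pink 0, Purple 8, Orange 18. Orange and Red advance.
Runoff: Orange is ranked above Red on 18 ballots, Red above Orange on 17.

Orange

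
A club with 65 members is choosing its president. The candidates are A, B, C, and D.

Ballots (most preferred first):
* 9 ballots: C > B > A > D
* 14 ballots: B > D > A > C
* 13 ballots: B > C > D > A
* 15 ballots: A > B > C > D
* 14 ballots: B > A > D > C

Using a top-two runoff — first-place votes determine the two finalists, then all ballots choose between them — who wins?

Round 1 first-place votes: A 15, B 41, C 9, D 0. B and A advance.
Runoff: B is ranked above A on 50 ballots, A above B on 15.

B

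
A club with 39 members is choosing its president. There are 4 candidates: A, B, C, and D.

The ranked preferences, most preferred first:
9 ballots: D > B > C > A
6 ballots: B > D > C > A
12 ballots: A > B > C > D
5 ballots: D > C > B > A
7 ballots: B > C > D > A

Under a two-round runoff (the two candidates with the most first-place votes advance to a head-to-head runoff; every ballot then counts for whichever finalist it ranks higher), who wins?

Round 1 first-place votes: A 12, B 13, C 0, D 14. D and B advance.
Runoff: D is ranked above B on 14 ballots, B above D on 25.

B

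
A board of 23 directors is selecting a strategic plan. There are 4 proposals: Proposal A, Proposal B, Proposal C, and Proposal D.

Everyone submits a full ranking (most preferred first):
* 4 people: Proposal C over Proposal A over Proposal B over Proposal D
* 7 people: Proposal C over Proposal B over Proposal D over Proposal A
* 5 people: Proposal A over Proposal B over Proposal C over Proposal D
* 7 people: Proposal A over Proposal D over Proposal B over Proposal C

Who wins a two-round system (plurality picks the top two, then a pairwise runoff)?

Proposal A

Round 1 first-place votes: Proposal A 12, Proposal B 0, Proposal C 11, Proposal D 0. Proposal A and Proposal C advance.
Runoff: Proposal A is ranked above Proposal C on 12 ballots, Proposal C above Proposal A on 11.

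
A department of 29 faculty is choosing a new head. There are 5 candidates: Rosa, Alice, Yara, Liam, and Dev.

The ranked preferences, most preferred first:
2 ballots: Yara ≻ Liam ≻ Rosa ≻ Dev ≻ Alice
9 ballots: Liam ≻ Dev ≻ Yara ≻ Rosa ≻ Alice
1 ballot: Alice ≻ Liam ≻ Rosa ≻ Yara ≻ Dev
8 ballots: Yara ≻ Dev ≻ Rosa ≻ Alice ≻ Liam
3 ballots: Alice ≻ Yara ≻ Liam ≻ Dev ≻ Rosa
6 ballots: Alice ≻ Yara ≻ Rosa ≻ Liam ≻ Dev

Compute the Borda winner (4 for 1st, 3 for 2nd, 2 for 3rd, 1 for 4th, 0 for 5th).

Yara

Rosa: 2×2 + 9×1 + 1×2 + 8×2 + 3×0 + 6×2 = 43
Alice: 2×0 + 9×0 + 1×4 + 8×1 + 3×4 + 6×4 = 48
Yara: 2×4 + 9×2 + 1×1 + 8×4 + 3×3 + 6×3 = 86
Liam: 2×3 + 9×4 + 1×3 + 8×0 + 3×2 + 6×1 = 57
Dev: 2×1 + 9×3 + 1×0 + 8×3 + 3×1 + 6×0 = 56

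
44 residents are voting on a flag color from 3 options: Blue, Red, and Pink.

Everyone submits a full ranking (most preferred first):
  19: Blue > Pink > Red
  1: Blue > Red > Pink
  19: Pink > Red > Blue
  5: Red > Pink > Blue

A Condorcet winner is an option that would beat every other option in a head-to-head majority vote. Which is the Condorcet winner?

Pink vs Blue: 24–20
Pink vs Red: 38–6
Pink beats every other option.

Pink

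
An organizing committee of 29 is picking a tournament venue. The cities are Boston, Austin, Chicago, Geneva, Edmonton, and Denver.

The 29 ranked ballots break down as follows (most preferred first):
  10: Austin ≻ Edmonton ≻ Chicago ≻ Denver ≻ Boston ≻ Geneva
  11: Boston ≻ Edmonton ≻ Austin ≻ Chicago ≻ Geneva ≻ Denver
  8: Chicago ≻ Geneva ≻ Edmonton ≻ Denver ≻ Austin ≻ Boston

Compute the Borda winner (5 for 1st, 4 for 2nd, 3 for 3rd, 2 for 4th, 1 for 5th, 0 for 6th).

Boston: 10×1 + 11×5 + 8×0 = 65
Austin: 10×5 + 11×3 + 8×1 = 91
Chicago: 10×3 + 11×2 + 8×5 = 92
Geneva: 10×0 + 11×1 + 8×4 = 43
Edmonton: 10×4 + 11×4 + 8×3 = 108
Denver: 10×2 + 11×0 + 8×2 = 36

Edmonton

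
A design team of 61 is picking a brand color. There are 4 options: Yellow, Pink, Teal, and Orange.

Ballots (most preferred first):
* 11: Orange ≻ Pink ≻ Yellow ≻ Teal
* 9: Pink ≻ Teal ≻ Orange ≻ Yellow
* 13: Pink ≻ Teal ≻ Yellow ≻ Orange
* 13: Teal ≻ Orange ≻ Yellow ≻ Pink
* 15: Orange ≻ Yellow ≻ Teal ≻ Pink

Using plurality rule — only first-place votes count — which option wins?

Orange

First-place votes: Yellow 0, Pink 22, Teal 13, Orange 26.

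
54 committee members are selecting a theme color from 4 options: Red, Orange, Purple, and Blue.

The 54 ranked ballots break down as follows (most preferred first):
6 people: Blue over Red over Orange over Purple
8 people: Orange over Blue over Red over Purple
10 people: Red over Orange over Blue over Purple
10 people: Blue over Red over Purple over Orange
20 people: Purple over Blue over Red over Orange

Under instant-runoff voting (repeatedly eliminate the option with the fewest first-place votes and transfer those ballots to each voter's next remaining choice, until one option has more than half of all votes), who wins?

Blue

Round 1: Red 10, Orange 8, Purple 20, Blue 16. Orange eliminated.
Round 2: Red 10, Purple 20, Blue 24. Red eliminated.
Round 3: Purple 20, Blue 34. Blue has a majority (≥28).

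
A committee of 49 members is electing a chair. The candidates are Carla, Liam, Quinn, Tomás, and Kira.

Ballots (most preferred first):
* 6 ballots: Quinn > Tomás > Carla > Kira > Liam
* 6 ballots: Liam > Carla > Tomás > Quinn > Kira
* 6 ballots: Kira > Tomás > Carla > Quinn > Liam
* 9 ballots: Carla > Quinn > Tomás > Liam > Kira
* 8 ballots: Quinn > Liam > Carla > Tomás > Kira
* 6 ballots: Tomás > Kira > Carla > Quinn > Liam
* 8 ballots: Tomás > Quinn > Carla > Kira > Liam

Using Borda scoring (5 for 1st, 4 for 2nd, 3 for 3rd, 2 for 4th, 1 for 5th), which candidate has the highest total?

Tomás

Carla: 6×3 + 6×4 + 6×3 + 9×5 + 8×3 + 6×3 + 8×3 = 171
Liam: 6×1 + 6×5 + 6×1 + 9×2 + 8×4 + 6×1 + 8×1 = 106
Quinn: 6×5 + 6×2 + 6×2 + 9×4 + 8×5 + 6×2 + 8×4 = 174
Tomás: 6×4 + 6×3 + 6×4 + 9×3 + 8×2 + 6×5 + 8×5 = 179
Kira: 6×2 + 6×1 + 6×5 + 9×1 + 8×1 + 6×4 + 8×2 = 105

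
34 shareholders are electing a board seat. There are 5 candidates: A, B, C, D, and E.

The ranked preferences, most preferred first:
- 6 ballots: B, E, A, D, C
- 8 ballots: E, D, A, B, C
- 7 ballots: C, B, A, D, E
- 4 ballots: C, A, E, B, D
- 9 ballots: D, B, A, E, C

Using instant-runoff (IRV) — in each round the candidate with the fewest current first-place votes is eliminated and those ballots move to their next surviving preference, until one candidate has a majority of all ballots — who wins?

Round 1: A 0, B 6, C 11, D 9, E 8. A eliminated.
Round 2: B 6, C 11, D 9, E 8. B eliminated.
Round 3: C 11, D 9, E 14. D eliminated.
Round 4: C 11, E 23. E has a majority (≥18).

E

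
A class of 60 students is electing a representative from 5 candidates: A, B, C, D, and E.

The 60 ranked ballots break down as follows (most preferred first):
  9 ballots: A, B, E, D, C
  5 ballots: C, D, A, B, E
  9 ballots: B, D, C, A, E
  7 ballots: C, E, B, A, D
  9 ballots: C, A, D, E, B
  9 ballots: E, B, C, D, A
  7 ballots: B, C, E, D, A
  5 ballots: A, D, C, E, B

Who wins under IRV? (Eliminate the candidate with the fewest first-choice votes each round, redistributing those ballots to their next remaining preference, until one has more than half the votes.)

Round 1: A 14, B 16, C 21, D 0, E 9. D eliminated.
Round 2: A 14, B 16, C 21, E 9. E eliminated.
Round 3: A 14, B 25, C 21. A eliminated.
Round 4: B 34, C 26. B has a majority (≥31).

B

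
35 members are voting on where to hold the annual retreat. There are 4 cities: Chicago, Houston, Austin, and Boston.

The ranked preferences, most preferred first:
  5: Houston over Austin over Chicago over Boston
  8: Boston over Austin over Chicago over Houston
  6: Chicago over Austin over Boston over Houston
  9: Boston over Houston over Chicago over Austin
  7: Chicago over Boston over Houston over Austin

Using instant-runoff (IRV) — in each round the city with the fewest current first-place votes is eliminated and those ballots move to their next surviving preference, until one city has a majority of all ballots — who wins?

Chicago

Round 1: Chicago 13, Houston 5, Austin 0, Boston 17. Austin eliminated.
Round 2: Chicago 13, Houston 5, Boston 17. Houston eliminated.
Round 3: Chicago 18, Boston 17. Chicago has a majority (≥18).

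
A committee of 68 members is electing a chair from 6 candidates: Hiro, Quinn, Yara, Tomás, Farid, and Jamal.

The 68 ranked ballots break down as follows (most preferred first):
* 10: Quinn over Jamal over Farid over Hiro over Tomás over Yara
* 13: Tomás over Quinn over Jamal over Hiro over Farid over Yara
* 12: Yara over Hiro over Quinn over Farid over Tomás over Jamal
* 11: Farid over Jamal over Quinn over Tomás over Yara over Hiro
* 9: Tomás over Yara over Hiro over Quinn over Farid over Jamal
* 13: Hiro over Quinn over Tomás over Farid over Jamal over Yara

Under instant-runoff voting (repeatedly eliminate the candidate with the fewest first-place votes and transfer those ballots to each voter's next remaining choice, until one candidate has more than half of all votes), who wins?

Hiro

Round 1: Hiro 13, Quinn 10, Yara 12, Tomás 22, Farid 11, Jamal 0. Jamal eliminated.
Round 2: Hiro 13, Quinn 10, Yara 12, Tomás 22, Farid 11. Quinn eliminated.
Round 3: Hiro 13, Yara 12, Tomás 22, Farid 21. Yara eliminated.
Round 4: Hiro 25, Tomás 22, Farid 21. Farid eliminated.
Round 5: Hiro 35, Tomás 33. Hiro has a majority (≥35).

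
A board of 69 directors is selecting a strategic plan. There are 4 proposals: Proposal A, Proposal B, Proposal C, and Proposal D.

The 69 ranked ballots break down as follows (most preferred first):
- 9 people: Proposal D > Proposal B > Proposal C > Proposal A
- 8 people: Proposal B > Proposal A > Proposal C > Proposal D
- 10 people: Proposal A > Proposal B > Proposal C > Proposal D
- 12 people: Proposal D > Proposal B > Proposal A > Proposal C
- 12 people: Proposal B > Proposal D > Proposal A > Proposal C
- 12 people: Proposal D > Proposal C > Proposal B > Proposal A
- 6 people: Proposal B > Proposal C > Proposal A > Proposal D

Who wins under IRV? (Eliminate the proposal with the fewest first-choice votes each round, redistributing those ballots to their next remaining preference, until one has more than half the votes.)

Round 1: Proposal A 10, Proposal B 26, Proposal C 0, Proposal D 33. Proposal C eliminated.
Round 2: Proposal A 10, Proposal B 26, Proposal D 33. Proposal A eliminated.
Round 3: Proposal B 36, Proposal D 33. Proposal B has a majority (≥35).

Proposal B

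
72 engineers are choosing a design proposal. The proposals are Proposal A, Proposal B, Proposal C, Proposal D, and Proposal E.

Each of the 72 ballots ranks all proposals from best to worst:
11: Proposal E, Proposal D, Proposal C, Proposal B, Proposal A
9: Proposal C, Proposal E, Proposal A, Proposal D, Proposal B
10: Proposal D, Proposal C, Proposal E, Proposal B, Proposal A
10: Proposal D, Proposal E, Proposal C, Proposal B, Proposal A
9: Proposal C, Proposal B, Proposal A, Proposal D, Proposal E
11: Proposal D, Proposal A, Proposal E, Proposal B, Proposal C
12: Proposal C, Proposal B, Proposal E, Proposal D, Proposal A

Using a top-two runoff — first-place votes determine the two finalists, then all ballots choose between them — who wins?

Round 1 first-place votes: Proposal A 0, Proposal B 0, Proposal C 30, Proposal D 31, Proposal E 11. Proposal D and Proposal C advance.
Runoff: Proposal D is ranked above Proposal C on 42 ballots, Proposal C above Proposal D on 30.

Proposal D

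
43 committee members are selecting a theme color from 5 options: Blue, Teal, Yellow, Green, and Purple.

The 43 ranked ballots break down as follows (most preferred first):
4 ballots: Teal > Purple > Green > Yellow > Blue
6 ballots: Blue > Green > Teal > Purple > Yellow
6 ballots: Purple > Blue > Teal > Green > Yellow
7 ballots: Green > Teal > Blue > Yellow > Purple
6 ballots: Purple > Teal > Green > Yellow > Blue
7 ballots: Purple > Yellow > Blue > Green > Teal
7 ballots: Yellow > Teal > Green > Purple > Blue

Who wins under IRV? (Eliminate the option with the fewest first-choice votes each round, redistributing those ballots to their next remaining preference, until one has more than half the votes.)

Round 1: Blue 6, Teal 4, Yellow 7, Green 7, Purple 19. Teal eliminated.
Round 2: Blue 6, Yellow 7, Green 7, Purple 23. Purple has a majority (≥22).

Purple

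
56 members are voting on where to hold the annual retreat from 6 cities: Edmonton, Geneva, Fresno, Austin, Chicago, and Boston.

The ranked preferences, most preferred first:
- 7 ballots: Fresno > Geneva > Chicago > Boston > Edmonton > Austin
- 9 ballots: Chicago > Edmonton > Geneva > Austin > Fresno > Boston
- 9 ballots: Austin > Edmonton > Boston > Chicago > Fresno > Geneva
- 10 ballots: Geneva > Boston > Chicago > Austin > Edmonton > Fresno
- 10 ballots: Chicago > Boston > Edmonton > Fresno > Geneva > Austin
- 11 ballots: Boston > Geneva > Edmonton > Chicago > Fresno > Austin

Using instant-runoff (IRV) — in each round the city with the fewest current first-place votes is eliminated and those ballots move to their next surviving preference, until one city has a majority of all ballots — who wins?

Boston

Round 1: Edmonton 0, Geneva 10, Fresno 7, Austin 9, Chicago 19, Boston 11. Edmonton eliminated.
Round 2: Geneva 10, Fresno 7, Austin 9, Chicago 19, Boston 11. Fresno eliminated.
Round 3: Geneva 17, Austin 9, Chicago 19, Boston 11. Austin eliminated.
Round 4: Geneva 17, Chicago 19, Boston 20. Geneva eliminated.
Round 5: Chicago 26, Boston 30. Boston has a majority (≥29).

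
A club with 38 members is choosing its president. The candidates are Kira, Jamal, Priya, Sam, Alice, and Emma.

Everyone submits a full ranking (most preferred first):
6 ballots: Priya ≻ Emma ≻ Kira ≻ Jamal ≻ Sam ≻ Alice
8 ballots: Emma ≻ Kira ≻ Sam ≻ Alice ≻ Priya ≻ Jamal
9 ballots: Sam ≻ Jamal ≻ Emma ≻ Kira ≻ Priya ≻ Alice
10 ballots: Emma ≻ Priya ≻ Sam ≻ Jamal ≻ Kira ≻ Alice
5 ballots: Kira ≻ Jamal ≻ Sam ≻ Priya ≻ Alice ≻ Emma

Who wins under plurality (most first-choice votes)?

First-place votes: Kira 5, Jamal 0, Priya 6, Sam 9, Alice 0, Emma 18.

Emma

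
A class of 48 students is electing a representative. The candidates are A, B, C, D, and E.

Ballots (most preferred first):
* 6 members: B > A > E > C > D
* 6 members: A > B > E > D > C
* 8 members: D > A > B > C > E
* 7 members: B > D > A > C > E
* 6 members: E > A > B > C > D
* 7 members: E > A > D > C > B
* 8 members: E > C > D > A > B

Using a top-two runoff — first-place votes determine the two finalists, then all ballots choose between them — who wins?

Round 1 first-place votes: A 6, B 13, C 0, D 8, E 21. E and B advance.
Runoff: E is ranked above B on 21 ballots, B above E on 27.

B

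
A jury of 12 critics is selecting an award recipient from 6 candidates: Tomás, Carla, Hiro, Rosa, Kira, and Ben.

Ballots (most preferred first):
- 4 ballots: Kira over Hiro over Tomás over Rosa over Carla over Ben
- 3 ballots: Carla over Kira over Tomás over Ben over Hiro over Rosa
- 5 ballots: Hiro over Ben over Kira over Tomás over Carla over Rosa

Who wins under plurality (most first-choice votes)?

First-place votes: Tomás 0, Carla 3, Hiro 5, Rosa 0, Kira 4, Ben 0.

Hiro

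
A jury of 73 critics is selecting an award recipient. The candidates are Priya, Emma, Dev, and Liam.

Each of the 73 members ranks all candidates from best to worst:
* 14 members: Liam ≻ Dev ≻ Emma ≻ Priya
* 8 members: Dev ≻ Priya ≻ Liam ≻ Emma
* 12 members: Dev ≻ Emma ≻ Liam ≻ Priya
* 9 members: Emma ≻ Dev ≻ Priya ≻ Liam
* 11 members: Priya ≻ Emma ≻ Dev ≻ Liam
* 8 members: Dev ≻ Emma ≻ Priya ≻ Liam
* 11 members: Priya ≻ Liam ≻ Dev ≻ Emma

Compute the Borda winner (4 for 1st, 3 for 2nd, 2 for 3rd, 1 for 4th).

Priya: 14×1 + 8×3 + 12×1 + 9×2 + 11×4 + 8×2 + 11×4 = 172
Emma: 14×2 + 8×1 + 12×3 + 9×4 + 11×3 + 8×3 + 11×1 = 176
Dev: 14×3 + 8×4 + 12×4 + 9×3 + 11×2 + 8×4 + 11×2 = 225
Liam: 14×4 + 8×2 + 12×2 + 9×1 + 11×1 + 8×1 + 11×3 = 157

Dev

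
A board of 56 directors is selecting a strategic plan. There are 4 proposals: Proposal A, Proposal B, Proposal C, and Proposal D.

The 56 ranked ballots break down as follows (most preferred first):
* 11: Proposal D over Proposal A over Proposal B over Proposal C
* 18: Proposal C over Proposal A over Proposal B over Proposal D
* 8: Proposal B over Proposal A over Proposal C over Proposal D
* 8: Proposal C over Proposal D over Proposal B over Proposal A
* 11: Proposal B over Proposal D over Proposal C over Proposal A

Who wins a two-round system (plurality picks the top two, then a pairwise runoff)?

Proposal B

Round 1 first-place votes: Proposal A 0, Proposal B 19, Proposal C 26, Proposal D 11. Proposal C and Proposal B advance.
Runoff: Proposal C is ranked above Proposal B on 26 ballots, Proposal B above Proposal C on 30.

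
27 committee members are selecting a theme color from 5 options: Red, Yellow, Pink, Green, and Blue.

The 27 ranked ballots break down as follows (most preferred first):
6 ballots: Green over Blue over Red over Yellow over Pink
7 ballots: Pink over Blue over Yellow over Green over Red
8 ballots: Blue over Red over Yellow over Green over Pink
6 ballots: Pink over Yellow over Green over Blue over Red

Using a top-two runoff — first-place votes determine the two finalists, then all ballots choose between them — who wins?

Blue

Round 1 first-place votes: Red 0, Yellow 0, Pink 13, Green 6, Blue 8. Pink and Blue advance.
Runoff: Pink is ranked above Blue on 13 ballots, Blue above Pink on 14.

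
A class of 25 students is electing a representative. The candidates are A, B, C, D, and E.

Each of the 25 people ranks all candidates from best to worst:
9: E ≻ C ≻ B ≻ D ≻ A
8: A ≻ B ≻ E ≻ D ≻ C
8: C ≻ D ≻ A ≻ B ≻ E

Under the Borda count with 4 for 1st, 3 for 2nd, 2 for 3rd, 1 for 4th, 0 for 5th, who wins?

C

A: 9×0 + 8×4 + 8×2 = 48
B: 9×2 + 8×3 + 8×1 = 50
C: 9×3 + 8×0 + 8×4 = 59
D: 9×1 + 8×1 + 8×3 = 41
E: 9×4 + 8×2 + 8×0 = 52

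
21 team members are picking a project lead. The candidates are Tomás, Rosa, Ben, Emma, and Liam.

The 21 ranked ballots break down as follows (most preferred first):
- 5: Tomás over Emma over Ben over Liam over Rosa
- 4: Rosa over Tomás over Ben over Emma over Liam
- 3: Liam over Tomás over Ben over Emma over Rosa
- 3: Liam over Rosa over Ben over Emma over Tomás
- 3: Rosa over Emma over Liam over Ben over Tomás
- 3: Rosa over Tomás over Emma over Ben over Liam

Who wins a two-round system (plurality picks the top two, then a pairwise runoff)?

Round 1 first-place votes: Tomás 5, Rosa 10, Ben 0, Emma 0, Liam 6. Rosa and Liam advance.
Runoff: Rosa is ranked above Liam on 10 ballots, Liam above Rosa on 11.

Liam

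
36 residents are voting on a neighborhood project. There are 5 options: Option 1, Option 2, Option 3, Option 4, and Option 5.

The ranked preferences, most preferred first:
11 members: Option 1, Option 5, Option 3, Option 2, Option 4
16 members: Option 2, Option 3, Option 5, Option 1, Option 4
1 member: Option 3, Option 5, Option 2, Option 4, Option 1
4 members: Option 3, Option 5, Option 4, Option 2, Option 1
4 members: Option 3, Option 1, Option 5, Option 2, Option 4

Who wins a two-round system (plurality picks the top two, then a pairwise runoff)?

Round 1 first-place votes: Option 1 11, Option 2 16, Option 3 9, Option 4 0, Option 5 0. Option 2 and Option 1 advance.
Runoff: Option 2 is ranked above Option 1 on 21 ballots, Option 1 above Option 2 on 15.

Option 2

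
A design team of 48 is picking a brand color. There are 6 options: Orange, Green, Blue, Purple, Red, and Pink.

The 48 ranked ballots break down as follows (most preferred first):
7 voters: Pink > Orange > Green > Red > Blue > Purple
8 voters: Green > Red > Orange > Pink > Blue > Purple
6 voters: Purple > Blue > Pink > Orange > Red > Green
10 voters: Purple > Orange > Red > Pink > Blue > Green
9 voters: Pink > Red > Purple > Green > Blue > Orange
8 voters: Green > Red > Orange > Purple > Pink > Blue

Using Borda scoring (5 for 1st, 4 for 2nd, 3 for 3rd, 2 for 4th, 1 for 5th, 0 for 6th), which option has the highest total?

Red

Orange: 7×4 + 8×3 + 6×2 + 10×4 + 9×0 + 8×3 = 128
Green: 7×3 + 8×5 + 6×0 + 10×0 + 9×2 + 8×5 = 119
Blue: 7×1 + 8×1 + 6×4 + 10×1 + 9×1 + 8×0 = 58
Purple: 7×0 + 8×0 + 6×5 + 10×5 + 9×3 + 8×2 = 123
Red: 7×2 + 8×4 + 6×1 + 10×3 + 9×4 + 8×4 = 150
Pink: 7×5 + 8×2 + 6×3 + 10×2 + 9×5 + 8×1 = 142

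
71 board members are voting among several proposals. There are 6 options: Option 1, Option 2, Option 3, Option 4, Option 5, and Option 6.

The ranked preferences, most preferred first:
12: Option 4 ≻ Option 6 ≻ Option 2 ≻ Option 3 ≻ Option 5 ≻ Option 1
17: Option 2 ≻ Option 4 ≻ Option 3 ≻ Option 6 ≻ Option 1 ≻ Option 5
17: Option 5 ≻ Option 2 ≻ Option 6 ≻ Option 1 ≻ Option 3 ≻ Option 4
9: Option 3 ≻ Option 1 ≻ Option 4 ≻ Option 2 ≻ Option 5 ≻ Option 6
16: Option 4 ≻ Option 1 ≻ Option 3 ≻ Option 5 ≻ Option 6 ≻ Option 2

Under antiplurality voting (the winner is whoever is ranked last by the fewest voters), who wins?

Last-place votes: Option 1 12, Option 2 16, Option 3 0, Option 4 17, Option 5 17, Option 6 9.

Option 3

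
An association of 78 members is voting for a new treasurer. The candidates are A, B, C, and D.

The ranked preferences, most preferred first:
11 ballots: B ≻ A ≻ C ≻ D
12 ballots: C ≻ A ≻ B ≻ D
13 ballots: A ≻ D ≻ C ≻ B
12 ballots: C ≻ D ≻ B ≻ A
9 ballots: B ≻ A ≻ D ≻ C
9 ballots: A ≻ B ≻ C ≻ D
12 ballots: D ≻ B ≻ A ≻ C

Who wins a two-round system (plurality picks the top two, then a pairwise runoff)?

Round 1 first-place votes: A 22, B 20, C 24, D 12. C and A advance.
Runoff: C is ranked above A on 24 ballots, A above C on 54.

A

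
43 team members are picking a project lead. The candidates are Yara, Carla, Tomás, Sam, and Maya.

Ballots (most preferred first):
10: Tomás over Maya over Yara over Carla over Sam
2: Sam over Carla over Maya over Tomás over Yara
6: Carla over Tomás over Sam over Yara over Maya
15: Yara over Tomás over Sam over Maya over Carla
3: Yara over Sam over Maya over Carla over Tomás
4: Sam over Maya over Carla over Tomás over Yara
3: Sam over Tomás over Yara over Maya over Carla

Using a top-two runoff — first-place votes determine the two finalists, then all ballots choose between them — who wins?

Round 1 first-place votes: Yara 18, Carla 6, Tomás 10, Sam 9, Maya 0. Yara and Tomás advance.
Runoff: Yara is ranked above Tomás on 18 ballots, Tomás above Yara on 25.

Tomás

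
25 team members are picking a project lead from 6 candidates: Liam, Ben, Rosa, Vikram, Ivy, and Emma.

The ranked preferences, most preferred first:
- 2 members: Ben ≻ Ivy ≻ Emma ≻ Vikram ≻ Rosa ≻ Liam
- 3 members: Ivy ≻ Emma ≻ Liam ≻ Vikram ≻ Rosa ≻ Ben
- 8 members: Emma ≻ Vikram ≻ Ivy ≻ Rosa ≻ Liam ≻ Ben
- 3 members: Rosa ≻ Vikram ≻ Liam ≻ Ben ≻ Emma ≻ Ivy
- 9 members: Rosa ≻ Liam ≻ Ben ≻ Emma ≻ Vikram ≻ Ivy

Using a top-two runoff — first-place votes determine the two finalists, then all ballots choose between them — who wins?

Emma

Round 1 first-place votes: Liam 0, Ben 2, Rosa 12, Vikram 0, Ivy 3, Emma 8. Rosa and Emma advance.
Runoff: Rosa is ranked above Emma on 12 ballots, Emma above Rosa on 13.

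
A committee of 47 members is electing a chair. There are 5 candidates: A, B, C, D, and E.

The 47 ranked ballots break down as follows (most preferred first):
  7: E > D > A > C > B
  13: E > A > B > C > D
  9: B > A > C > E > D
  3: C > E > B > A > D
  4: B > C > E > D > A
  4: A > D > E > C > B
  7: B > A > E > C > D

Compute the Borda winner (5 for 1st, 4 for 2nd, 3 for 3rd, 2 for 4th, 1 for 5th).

E

A: 7×3 + 13×4 + 9×4 + 3×2 + 4×1 + 4×5 + 7×4 = 167
B: 7×1 + 13×3 + 9×5 + 3×3 + 4×5 + 4×1 + 7×5 = 159
C: 7×2 + 13×2 + 9×3 + 3×5 + 4×4 + 4×2 + 7×2 = 120
D: 7×4 + 13×1 + 9×1 + 3×1 + 4×2 + 4×4 + 7×1 = 84
E: 7×5 + 13×5 + 9×2 + 3×4 + 4×3 + 4×3 + 7×3 = 175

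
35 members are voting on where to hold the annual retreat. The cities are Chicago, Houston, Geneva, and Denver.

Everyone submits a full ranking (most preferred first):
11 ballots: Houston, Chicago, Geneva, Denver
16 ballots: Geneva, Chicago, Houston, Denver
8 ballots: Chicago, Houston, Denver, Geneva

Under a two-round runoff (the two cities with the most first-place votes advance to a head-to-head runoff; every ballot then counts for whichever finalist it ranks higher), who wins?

Houston

Round 1 first-place votes: Chicago 8, Houston 11, Geneva 16, Denver 0. Geneva and Houston advance.
Runoff: Geneva is ranked above Houston on 16 ballots, Houston above Geneva on 19.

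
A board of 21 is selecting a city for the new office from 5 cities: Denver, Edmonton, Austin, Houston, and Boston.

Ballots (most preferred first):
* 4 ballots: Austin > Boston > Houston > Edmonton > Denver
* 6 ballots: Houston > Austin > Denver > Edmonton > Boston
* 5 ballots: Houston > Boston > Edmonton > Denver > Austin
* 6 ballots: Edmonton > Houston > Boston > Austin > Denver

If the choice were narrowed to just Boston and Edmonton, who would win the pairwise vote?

Boston is ranked above Edmonton on 9 ballots; Edmonton above Boston on 12.

Edmonton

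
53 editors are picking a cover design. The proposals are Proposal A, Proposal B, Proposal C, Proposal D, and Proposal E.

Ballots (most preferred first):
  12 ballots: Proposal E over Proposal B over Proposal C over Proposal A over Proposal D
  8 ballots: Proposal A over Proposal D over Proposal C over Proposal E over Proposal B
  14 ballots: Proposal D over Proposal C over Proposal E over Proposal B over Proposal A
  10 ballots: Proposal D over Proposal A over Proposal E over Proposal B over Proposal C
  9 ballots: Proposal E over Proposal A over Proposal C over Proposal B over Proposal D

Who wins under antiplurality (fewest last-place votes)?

Last-place votes: Proposal A 14, Proposal B 8, Proposal C 10, Proposal D 21, Proposal E 0.

Proposal E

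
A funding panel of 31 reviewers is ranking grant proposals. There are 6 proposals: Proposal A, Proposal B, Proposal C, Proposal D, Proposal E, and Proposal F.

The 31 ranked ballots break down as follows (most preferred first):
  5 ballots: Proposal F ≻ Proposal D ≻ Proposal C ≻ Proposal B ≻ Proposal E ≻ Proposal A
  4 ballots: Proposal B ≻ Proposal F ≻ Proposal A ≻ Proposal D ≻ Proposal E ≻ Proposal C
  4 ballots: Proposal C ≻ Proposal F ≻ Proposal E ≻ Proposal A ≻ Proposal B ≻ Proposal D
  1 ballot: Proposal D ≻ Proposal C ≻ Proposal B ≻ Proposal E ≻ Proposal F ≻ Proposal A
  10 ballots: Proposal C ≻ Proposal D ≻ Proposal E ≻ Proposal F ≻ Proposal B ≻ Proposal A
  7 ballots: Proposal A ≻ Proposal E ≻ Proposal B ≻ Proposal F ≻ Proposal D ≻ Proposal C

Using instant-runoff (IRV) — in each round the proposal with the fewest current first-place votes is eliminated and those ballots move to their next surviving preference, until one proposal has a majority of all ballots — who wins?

Round 1: Proposal A 7, Proposal B 4, Proposal C 14, Proposal D 1, Proposal E 0, Proposal F 5. Proposal E eliminated.
Round 2: Proposal A 7, Proposal B 4, Proposal C 14, Proposal D 1, Proposal F 5. Proposal D eliminated.
Round 3: Proposal A 7, Proposal B 4, Proposal C 15, Proposal F 5. Proposal B eliminated.
Round 4: Proposal A 7, Proposal C 15, Proposal F 9. Proposal A eliminated.
Round 5: Proposal C 15, Proposal F 16. Proposal F has a majority (≥16).

Proposal F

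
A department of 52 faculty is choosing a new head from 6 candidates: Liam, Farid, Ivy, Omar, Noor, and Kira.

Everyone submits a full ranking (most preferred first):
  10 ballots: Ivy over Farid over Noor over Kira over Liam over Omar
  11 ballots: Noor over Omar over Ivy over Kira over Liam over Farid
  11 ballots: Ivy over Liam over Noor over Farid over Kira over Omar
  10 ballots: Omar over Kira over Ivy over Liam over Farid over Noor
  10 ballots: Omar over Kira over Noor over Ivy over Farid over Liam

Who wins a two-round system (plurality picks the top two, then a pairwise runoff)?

Omar

Round 1 first-place votes: Liam 0, Farid 0, Ivy 21, Omar 20, Noor 11, Kira 0. Ivy and Omar advance.
Runoff: Ivy is ranked above Omar on 21 ballots, Omar above Ivy on 31.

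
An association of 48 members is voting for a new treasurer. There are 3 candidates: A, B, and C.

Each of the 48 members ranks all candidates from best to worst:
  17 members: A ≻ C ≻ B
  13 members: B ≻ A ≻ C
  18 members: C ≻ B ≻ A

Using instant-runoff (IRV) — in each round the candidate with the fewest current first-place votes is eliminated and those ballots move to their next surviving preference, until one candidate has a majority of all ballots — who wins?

A

Round 1: A 17, B 13, C 18. B eliminated.
Round 2: A 30, C 18. A has a majority (≥25).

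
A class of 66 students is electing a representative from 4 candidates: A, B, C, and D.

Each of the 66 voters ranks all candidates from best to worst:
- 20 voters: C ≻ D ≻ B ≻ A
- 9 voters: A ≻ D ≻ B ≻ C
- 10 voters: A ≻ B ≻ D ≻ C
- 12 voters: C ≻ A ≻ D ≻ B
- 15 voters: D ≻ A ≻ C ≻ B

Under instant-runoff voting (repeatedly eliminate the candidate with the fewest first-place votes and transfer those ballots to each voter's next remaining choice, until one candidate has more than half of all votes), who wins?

Round 1: A 19, B 0, C 32, D 15. B eliminated.
Round 2: A 19, C 32, D 15. D eliminated.
Round 3: A 34, C 32. A has a majority (≥34).

A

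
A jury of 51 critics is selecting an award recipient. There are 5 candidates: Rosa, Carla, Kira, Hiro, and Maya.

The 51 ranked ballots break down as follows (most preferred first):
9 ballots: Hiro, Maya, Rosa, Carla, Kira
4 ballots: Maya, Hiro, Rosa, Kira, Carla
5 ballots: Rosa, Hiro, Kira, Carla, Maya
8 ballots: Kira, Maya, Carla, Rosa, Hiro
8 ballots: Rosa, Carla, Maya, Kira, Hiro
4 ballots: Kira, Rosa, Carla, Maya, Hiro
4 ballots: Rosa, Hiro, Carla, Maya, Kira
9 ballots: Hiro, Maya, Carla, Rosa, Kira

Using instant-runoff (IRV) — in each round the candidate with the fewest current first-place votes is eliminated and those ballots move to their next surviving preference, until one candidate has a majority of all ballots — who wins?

Rosa

Round 1: Rosa 17, Carla 0, Kira 12, Hiro 18, Maya 4. Carla eliminated.
Round 2: Rosa 17, Kira 12, Hiro 18, Maya 4. Maya eliminated.
Round 3: Rosa 17, Kira 12, Hiro 22. Kira eliminated.
Round 4: Rosa 29, Hiro 22. Rosa has a majority (≥26).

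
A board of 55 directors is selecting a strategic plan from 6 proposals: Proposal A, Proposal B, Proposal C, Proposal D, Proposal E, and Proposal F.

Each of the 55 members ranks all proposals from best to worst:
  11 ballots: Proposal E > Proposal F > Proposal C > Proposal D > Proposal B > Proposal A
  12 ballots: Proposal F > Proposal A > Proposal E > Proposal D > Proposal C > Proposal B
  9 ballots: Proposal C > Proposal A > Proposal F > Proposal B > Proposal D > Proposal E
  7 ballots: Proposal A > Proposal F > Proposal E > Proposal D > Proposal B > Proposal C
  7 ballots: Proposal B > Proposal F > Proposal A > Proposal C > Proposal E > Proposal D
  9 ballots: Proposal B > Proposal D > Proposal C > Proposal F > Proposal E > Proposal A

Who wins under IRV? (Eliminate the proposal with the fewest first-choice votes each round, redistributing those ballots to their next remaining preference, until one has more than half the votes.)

Round 1: Proposal A 7, Proposal B 16, Proposal C 9, Proposal D 0, Proposal E 11, Proposal F 12. Proposal D eliminated.
Round 2: Proposal A 7, Proposal B 16, Proposal C 9, Proposal E 11, Proposal F 12. Proposal A eliminated.
Round 3: Proposal B 16, Proposal C 9, Proposal E 11, Proposal F 19. Proposal C eliminated.
Round 4: Proposal B 16, Proposal E 11, Proposal F 28. Proposal F has a majority (≥28).

Proposal F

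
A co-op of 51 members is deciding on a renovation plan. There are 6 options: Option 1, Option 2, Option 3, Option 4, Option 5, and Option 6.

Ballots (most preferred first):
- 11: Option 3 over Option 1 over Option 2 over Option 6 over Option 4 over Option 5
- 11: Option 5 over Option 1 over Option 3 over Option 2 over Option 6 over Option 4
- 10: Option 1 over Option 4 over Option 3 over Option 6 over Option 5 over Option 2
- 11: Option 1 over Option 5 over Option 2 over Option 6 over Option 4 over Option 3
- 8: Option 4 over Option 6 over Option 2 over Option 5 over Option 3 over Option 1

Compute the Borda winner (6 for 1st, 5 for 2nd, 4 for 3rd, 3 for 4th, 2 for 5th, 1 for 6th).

Option 1: 11×5 + 11×5 + 10×6 + 11×6 + 8×1 = 244
Option 2: 11×4 + 11×3 + 10×1 + 11×4 + 8×4 = 163
Option 3: 11×6 + 11×4 + 10×4 + 11×1 + 8×2 = 177
Option 4: 11×2 + 11×1 + 10×5 + 11×2 + 8×6 = 153
Option 5: 11×1 + 11×6 + 10×2 + 11×5 + 8×3 = 176
Option 6: 11×3 + 11×2 + 10×3 + 11×3 + 8×5 = 158

Option 1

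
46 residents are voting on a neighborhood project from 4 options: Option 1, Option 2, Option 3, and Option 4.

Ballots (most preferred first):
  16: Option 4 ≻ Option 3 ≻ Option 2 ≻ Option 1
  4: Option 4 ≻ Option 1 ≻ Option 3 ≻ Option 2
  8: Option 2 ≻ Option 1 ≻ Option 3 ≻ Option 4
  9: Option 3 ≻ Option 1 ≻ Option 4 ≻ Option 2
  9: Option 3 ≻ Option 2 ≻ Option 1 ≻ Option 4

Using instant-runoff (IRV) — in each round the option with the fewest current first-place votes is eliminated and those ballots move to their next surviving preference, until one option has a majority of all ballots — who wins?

Option 3

Round 1: Option 1 0, Option 2 8, Option 3 18, Option 4 20. Option 1 eliminated.
Round 2: Option 2 8, Option 3 18, Option 4 20. Option 2 eliminated.
Round 3: Option 3 26, Option 4 20. Option 3 has a majority (≥24).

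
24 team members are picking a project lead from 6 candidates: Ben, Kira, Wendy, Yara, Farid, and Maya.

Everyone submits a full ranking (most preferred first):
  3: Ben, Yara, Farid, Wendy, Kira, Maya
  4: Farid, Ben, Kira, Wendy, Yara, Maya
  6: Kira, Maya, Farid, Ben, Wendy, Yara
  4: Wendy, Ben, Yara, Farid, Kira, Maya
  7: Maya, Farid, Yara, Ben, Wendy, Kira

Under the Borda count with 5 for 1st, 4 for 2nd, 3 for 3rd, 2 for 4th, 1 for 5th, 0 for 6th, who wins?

Ben: 3×5 + 4×4 + 6×2 + 4×4 + 7×2 = 73
Kira: 3×1 + 4×3 + 6×5 + 4×1 + 7×0 = 49
Wendy: 3×2 + 4×2 + 6×1 + 4×5 + 7×1 = 47
Yara: 3×4 + 4×1 + 6×0 + 4×3 + 7×3 = 49
Farid: 3×3 + 4×5 + 6×3 + 4×2 + 7×4 = 83
Maya: 3×0 + 4×0 + 6×4 + 4×0 + 7×5 = 59

Farid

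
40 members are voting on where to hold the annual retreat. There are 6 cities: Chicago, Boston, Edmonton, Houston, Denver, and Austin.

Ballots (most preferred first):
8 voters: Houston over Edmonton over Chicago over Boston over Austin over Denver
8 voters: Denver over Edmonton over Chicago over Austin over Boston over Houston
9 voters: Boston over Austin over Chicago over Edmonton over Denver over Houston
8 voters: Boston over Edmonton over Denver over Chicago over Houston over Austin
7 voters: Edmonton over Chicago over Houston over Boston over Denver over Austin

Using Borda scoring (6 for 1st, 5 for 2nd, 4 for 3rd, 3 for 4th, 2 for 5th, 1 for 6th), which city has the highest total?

Chicago: 8×4 + 8×4 + 9×4 + 8×3 + 7×5 = 159
Boston: 8×3 + 8×2 + 9×6 + 8×6 + 7×3 = 163
Edmonton: 8×5 + 8×5 + 9×3 + 8×5 + 7×6 = 189
Houston: 8×6 + 8×1 + 9×1 + 8×2 + 7×4 = 109
Denver: 8×1 + 8×6 + 9×2 + 8×4 + 7×2 = 120
Austin: 8×2 + 8×3 + 9×5 + 8×1 + 7×1 = 100

Edmonton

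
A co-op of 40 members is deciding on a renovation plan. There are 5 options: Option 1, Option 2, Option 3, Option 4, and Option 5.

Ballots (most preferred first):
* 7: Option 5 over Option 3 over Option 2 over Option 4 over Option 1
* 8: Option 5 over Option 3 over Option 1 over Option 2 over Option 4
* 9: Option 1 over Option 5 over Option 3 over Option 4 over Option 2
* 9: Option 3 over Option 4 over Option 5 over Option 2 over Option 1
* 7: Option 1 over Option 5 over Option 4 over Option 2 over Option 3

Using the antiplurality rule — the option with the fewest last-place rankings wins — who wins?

Option 5

Last-place votes: Option 1 16, Option 2 9, Option 3 7, Option 4 8, Option 5 0.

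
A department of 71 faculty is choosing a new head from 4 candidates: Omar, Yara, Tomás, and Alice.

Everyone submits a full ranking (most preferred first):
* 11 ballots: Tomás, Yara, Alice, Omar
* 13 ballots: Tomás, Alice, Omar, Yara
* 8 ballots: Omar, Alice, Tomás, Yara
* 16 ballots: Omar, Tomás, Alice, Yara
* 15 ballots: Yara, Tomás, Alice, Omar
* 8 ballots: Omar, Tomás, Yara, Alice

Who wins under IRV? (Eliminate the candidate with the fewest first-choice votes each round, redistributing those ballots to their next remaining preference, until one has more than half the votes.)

Tomás

Round 1: Omar 32, Yara 15, Tomás 24, Alice 0. Alice eliminated.
Round 2: Omar 32, Yara 15, Tomás 24. Yara eliminated.
Round 3: Omar 32, Tomás 39. Tomás has a majority (≥36).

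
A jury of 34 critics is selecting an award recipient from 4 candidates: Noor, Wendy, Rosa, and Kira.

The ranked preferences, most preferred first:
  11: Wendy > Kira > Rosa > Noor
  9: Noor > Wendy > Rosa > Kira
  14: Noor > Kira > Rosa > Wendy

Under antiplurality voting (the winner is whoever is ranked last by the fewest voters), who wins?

Rosa

Last-place votes: Noor 11, Wendy 14, Rosa 0, Kira 9.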